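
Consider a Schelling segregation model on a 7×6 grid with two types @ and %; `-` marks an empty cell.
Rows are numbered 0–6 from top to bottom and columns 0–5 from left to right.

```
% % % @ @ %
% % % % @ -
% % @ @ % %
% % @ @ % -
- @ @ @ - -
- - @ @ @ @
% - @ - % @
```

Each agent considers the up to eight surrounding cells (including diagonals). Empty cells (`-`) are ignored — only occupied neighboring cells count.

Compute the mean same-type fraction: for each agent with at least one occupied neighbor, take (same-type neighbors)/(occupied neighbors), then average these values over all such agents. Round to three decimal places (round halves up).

0.660

(0,0)% 3/3
(0,1)% 5/5
(0,2)% 4/5
(0,3)@ 2/5
(0,4)@ 2/4
(0,5)% 0/2
(1,0)% 5/5
(1,1)% 7/8
(1,2)% 5/8
(1,3)% 3/8
(1,4)@ 3/7
(2,0)% 5/5
(2,1)% 6/8
(2,2)@ 3/8
(2,3)@ 4/8
(2,4)% 3/6
(2,5)% 2/3
(3,0)% 3/4
(3,1)% 3/7
(3,2)@ 6/8
(3,3)@ 5/7
(3,4)% 2/5
(4,1)@ 3/5
(4,2)@ 6/7
(4,3)@ 6/7
(5,2)@ 5/5
(5,3)@ 5/6
(5,4)@ 4/5
(5,5)@ 2/3
(6,0)% — no occupied neighbors
(6,2)@ 2/2
(6,4)% 0/4
(6,5)@ 2/3
Sum over 32 agents: 3/3 + 5/5 + 4/5 + 2/5 + 2/4 + 0/2 + 5/5 + 7/8 + 5/8 + 3/8 + 3/7 + 5/5 + 6/8 + 3/8 + 4/8 + 3/6 + 2/3 + 3/4 + 3/7 + 6/8 + 5/7 + 2/5 + 3/5 + 6/7 + 6/7 + 5/5 + 5/6 + 4/5 + 2/3 + 2/2 + 0/4 + 2/3 = 887/42; mean = 887/42 ÷ 32 = 887/1344 = 0.659970… → 0.660.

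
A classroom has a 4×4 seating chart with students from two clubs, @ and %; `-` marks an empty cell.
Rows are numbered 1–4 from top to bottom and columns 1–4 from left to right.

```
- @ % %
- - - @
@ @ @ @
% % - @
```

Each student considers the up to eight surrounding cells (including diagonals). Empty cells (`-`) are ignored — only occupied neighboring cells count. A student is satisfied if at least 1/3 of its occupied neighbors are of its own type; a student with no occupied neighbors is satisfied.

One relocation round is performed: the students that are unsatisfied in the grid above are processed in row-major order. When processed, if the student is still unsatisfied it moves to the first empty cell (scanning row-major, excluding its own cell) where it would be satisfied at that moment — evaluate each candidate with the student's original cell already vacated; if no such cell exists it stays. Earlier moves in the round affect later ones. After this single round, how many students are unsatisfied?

2

Initially unsatisfied (in order): (1,2), (4,2).
  (1,2) → (1,1).
  (4,2) → (1,2).
Resulting grid:
@ % % %
- - - @
@ @ @ @
% - - @
Unsatisfied now: (1,1), (4,1).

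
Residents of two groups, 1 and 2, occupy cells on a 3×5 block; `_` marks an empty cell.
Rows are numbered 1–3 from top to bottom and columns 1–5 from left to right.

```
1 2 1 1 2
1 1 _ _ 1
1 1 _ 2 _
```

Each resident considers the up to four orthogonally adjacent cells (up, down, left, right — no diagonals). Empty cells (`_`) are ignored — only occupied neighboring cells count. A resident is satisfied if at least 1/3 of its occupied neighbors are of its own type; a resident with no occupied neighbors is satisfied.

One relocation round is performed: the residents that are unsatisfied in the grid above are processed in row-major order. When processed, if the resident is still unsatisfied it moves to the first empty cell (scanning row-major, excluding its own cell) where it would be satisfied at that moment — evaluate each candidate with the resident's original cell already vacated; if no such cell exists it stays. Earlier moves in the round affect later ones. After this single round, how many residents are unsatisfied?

0

Initially unsatisfied (in order): (1,2), (1,5), (2,5).
  (1,2) → (2,4).
  (1,5) → (2,3).
  (2,5) → (1,2).
Resulting grid:
1 1 1 1 _
1 1 2 2 _
1 1 _ 2 _
All satisfied now.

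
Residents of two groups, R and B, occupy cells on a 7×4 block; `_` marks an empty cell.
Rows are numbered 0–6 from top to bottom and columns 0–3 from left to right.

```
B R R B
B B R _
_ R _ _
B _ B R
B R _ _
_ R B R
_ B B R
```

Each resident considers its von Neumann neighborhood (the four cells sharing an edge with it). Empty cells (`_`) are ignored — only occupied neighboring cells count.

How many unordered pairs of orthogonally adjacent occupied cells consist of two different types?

Scan each occupied cell's neighbors to the right and below so each pair is counted once.
From row 0: 3 unlike of 6 pairs (running 3/6).
From row 1: 2 unlike of 3 pairs (running 5/9).
From row 3: 1 unlike of 2 pairs (running 6/11).
From row 4: 1 unlike of 2 pairs (running 7/13).
From row 5: 3 unlike of 5 pairs (running 10/18).
From row 6: 1 unlike of 2 pairs (running 11/20).
Total adjacent occupied pairs: 20; unlike-type pairs: 11.

11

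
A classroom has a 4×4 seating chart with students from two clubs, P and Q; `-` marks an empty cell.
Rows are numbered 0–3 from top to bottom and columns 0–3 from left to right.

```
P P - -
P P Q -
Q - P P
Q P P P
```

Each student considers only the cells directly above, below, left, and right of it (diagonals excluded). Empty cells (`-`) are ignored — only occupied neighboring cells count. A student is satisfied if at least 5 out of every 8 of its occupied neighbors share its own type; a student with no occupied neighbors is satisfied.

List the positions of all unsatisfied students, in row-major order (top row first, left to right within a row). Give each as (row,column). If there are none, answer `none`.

(0,0)P 2/2 satisfied
(0,1)P 2/2 satisfied
(1,0)P 2/3 satisfied
(1,1)P 2/3 satisfied
(1,2)Q 0/2 not
(2,0)Q 1/2 not
(2,2)P 2/3 satisfied
(2,3)P 2/2 satisfied
(3,0)Q 1/2 not
(3,1)P 1/2 not
(3,2)P 3/3 satisfied
(3,3)P 2/2 satisfied

(1,2), (2,0), (3,0), (3,1)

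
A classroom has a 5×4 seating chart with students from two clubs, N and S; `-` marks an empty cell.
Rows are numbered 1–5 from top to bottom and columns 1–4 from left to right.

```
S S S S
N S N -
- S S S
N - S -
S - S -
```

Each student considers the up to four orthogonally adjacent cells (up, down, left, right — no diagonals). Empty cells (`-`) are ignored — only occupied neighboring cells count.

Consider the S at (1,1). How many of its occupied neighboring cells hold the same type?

Occupied neighbors of (1,1): (2,1)=N, (1,2)=S.
Same type (S): 1 of 2.

1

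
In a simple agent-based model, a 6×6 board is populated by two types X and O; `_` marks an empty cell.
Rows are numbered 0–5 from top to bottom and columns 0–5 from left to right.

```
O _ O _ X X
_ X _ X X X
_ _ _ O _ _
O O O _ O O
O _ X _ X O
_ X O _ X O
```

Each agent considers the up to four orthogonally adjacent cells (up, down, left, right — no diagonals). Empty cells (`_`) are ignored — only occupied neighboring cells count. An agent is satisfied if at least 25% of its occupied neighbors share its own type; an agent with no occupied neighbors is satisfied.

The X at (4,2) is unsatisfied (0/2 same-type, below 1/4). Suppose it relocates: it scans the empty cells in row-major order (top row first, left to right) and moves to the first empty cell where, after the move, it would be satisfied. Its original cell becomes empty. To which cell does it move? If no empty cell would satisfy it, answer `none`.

Vacating (4,2). Empty cells in order:
  (0,1): 1/3 same-type → satisfied — stop here.

(0,1)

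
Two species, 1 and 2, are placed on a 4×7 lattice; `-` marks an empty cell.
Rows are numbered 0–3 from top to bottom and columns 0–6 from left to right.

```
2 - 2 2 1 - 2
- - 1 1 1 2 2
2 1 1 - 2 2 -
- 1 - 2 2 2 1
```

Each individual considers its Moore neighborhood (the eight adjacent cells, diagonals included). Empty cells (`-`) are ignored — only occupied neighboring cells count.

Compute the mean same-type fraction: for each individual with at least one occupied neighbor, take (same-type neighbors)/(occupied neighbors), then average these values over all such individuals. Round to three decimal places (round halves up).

0.593

(0,0)2 — no occupied neighbors
(0,2)2 1/3
(0,3)2 1/5
(0,4)1 2/4
(0,6)2 2/2
(1,2)1 3/5
(1,3)1 4/7
(1,4)1 2/6
(1,5)2 4/6
(1,6)2 3/3
(2,0)2 0/2
(2,1)1 3/4
(2,2)1 4/5
(2,4)2 5/7
(2,5)2 5/7
(3,1)1 2/3
(3,3)2 2/3
(3,4)2 4/4
(3,5)2 3/4
(3,6)1 0/2
Sum over 19 individuals: 1/3 + 1/5 + 2/4 + 2/2 + 3/5 + 4/7 + 2/6 + 4/6 + 3/3 + 0/2 + 3/4 + 4/5 + 5/7 + 5/7 + 2/3 + 2/3 + 4/4 + 3/4 + 0/2 = 169/15; mean = 169/15 ÷ 19 = 169/285 = 0.592982… → 0.593.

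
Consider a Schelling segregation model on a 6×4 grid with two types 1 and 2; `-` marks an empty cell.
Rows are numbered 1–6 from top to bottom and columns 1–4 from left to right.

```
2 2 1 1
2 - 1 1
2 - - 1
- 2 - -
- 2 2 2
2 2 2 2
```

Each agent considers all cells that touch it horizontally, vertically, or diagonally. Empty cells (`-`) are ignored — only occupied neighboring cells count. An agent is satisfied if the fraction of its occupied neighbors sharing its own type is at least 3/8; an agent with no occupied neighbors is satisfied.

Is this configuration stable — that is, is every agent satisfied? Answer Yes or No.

Yes

Row 1: (1,1)2 2/2 satisfied · (1,2)2 2/4 satisfied · (1,3)1 3/4 satisfied · (1,4)1 3/3 satisfied
Row 2: (2,1)2 3/3 satisfied · (2,3)1 4/5 satisfied · (2,4)1 4/4 satisfied
Row 3: (3,1)2 2/2 satisfied · (3,4)1 2/2 satisfied
Row 4: (4,2)2 3/3 satisfied
Row 5: (5,2)2 5/5 satisfied · (5,3)2 6/6 satisfied · (5,4)2 3/3 satisfied
Row 6: (6,1)2 2/2 satisfied · (6,2)2 4/4 satisfied · (6,3)2 5/5 satisfied · (6,4)2 3/3 satisfied
All meet the threshold, so the configuration is stable.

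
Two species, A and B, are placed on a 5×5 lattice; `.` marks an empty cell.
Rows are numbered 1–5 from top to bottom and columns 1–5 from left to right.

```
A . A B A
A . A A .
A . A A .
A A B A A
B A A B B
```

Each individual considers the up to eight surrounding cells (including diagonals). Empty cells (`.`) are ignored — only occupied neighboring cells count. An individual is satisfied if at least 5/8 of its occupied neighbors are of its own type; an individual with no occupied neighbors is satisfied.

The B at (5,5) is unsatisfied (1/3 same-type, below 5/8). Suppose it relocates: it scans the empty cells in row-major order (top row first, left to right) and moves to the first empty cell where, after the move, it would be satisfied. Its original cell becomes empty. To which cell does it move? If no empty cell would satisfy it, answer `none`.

none

Vacating (5,5). Empty cells in order:
  (1,2): 0/4 same-type → still unsatisfied.
  (2,2): 0/6 same-type → still unsatisfied.
  (2,5): 1/4 same-type → still unsatisfied.
  (3,2): 1/7 same-type → still unsatisfied.
  (3,5): 0/4 same-type → still unsatisfied.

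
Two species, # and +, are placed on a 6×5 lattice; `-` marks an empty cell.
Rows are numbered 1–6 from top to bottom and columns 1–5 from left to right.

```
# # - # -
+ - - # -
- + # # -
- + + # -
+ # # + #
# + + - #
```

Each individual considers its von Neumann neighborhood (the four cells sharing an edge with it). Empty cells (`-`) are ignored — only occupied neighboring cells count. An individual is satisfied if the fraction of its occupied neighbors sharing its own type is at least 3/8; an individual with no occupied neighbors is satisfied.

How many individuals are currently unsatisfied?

10

Row 1: (1,1)# 1/2 ✓ · (1,2)# 1/1 ✓ · (1,4)# 1/1 ✓
Row 2: (2,1)+ 0/1 ✗ · (2,4)# 2/2 ✓
Row 3: (3,2)+ 1/2 ✓ · (3,3)# 1/3 ✗ · (3,4)# 3/3 ✓
Row 4: (4,2)+ 2/3 ✓ · (4,3)+ 1/4 ✗ · (4,4)# 1/3 ✗
Row 5: (5,1)+ 0/2 ✗ · (5,2)# 1/4 ✗ · (5,3)# 1/4 ✗ · (5,4)+ 0/3 ✗ · (5,5)# 1/2 ✓
Row 6: (6,1)# 0/2 ✗ · (6,2)+ 1/3 ✗ · (6,3)+ 1/2 ✓ · (6,5)# 1/1 ✓
Unsatisfied: (2,1), (3,3), (4,3), (4,4), (5,1), (5,2), (5,3), (5,4), (6,1), (6,2) — 10 in total.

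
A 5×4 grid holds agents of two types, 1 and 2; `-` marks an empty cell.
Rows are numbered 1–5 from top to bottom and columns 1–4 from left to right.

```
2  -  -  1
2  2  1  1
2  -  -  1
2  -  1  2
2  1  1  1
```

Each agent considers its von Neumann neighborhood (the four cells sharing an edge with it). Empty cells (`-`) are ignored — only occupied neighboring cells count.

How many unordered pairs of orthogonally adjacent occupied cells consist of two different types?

Scan each occupied cell's neighbors to the right and below so each pair is counted once.
Row 1: 2(1,1)–2(2,1)= 1(1,4)–1(2,4)=  → 0/2 unlike.
Row 2: 2(2,1)–2(2,2)= 2(2,1)–2(3,1)= 2(2,2)–1(2,3)≠ 1(2,3)–1(2,4)= 1(2,4)–1(3,4)=  → 1/5 unlike.
Row 3: 2(3,1)–2(4,1)= 1(3,4)–2(4,4)≠  → 1/2 unlike.
Row 4: 2(4,1)–2(5,1)= 1(4,3)–2(4,4)≠ 1(4,3)–1(5,3)= 2(4,4)–1(5,4)≠  → 2/4 unlike.
Row 5: 2(5,1)–1(5,2)≠ 1(5,2)–1(5,3)= 1(5,3)–1(5,4)=  → 1/3 unlike.
Total adjacent occupied pairs: 16; unlike-type pairs: 5.

5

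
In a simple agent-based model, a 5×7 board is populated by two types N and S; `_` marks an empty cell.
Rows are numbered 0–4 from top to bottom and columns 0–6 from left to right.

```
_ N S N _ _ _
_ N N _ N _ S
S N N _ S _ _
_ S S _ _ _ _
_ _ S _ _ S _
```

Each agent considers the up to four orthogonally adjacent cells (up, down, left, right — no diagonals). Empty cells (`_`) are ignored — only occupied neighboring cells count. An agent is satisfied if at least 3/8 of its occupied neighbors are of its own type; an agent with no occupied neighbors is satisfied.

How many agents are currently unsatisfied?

5

(0,1)N 1/2 ✓
(0,2)S 0/3 ✗
(0,3)N 0/1 ✗
(1,1)N 3/3 ✓
(1,2)N 2/3 ✓
(1,4)N 0/1 ✗
(1,6)S 0/0 ✓
(2,0)S 0/1 ✗
(2,1)N 2/4 ✓
(2,2)N 2/3 ✓
(2,4)S 0/1 ✗
(3,1)S 1/2 ✓
(3,2)S 2/3 ✓
(4,2)S 1/1 ✓
(4,5)S 0/0 ✓
Unsatisfied: (0,2), (0,3), (1,4), (2,0), (2,4) — 5 in total.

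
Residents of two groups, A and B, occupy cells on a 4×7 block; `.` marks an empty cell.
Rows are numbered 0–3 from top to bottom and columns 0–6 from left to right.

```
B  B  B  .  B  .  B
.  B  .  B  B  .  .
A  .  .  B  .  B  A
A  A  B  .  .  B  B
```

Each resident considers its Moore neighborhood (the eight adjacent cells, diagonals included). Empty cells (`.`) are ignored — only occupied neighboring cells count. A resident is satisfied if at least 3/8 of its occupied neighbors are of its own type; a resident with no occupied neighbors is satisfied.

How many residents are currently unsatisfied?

1

Row 0: (0,0)B 2/2 satisfied · (0,1)B 3/3 satisfied · (0,2)B 3/3 satisfied · (0,4)B 2/2 satisfied · (0,6)B 0/0 satisfied
Row 1: (1,1)B 3/4 satisfied · (1,3)B 4/4 satisfied · (1,4)B 4/4 satisfied
Row 2: (2,0)A 2/3 satisfied · (2,3)B 3/3 satisfied · (2,5)B 3/4 satisfied · (2,6)A 0/3 not
Row 3: (3,0)A 2/2 satisfied · (3,1)A 2/3 satisfied · (3,2)B 1/2 satisfied · (3,5)B 2/3 satisfied · (3,6)B 2/3 satisfied
Unsatisfied: (2,6) — 1 in total.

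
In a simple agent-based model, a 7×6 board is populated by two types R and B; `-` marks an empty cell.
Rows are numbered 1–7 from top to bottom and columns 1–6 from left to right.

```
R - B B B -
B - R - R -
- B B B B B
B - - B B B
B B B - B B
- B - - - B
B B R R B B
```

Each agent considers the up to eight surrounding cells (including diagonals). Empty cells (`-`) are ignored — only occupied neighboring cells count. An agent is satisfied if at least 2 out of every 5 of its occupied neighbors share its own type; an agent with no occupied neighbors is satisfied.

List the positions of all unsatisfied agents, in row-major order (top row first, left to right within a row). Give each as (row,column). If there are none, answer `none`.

Row 1: (1,1)R 0/1 not · (1,3)B 1/2 satisfied · (1,4)B 2/4 satisfied · (1,5)B 1/2 satisfied
Row 2: (2,1)B 1/2 satisfied · (2,3)R 0/5 not · (2,5)R 0/5 not
Row 3: (3,2)B 3/4 satisfied · (3,3)B 3/4 satisfied · (3,4)B 4/6 satisfied · (3,5)B 5/6 satisfied · (3,6)B 3/4 satisfied
Row 4: (4,1)B 3/3 satisfied · (4,4)B 6/6 satisfied · (4,5)B 7/7 satisfied · (4,6)B 5/5 satisfied
Row 5: (5,1)B 3/3 satisfied · (5,2)B 4/4 satisfied · (5,3)B 3/3 satisfied · (5,5)B 5/5 satisfied · (5,6)B 4/4 satisfied
Row 6: (6,2)B 5/6 satisfied · (6,6)B 4/4 satisfied
Row 7: (7,1)B 2/2 satisfied · (7,2)B 2/3 satisfied · (7,3)R 1/3 not · (7,4)R 1/2 satisfied · (7,5)B 2/3 satisfied · (7,6)B 2/2 satisfied

(1,1), (2,3), (2,5), (7,3)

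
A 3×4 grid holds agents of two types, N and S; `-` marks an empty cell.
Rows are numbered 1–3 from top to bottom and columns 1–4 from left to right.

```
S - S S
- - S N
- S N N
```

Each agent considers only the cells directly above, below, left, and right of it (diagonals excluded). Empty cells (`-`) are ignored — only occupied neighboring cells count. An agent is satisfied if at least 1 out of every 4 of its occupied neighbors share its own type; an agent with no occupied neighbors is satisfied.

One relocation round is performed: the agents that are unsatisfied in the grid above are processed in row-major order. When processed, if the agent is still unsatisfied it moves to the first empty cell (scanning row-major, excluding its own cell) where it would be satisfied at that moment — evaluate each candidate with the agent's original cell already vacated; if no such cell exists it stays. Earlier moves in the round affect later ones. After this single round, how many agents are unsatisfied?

Initially unsatisfied (in order): (3,2).
  (3,2) → (1,2).
Resulting grid:
S S S S
- - S N
- - N N
All satisfied now.

0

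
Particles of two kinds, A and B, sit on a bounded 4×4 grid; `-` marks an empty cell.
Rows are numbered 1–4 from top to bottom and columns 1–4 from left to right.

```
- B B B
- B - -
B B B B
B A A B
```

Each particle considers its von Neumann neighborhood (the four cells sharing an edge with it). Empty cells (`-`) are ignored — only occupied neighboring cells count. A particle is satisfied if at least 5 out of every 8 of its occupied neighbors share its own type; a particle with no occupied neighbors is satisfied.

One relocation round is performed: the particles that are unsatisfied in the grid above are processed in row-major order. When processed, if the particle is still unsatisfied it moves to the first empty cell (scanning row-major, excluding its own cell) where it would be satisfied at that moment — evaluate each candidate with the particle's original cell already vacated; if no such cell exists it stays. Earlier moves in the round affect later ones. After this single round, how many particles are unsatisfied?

2

Initially unsatisfied (in order): (4,1), (4,2), (4,3), (4,4).
  (4,1) → (1,1).
  (4,2): no empty cell satisfies it; stays.
  (4,3): no empty cell satisfies it; stays.
  (4,4) → (2,1).
Resulting grid:
B B B B
B B - -
B B B B
- A A -
Unsatisfied now: (4,2), (4,3).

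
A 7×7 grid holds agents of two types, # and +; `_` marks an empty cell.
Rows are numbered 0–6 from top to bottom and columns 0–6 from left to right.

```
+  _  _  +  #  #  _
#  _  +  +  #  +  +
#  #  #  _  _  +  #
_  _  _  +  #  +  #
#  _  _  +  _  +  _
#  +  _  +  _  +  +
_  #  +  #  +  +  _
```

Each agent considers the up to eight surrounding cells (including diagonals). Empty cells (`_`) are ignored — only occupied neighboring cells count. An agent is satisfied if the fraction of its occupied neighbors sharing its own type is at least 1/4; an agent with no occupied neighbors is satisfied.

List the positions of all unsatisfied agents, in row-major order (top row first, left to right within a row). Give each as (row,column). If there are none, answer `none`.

(0,0), (2,6), (3,4), (6,3)

Row 0: (0,0)+ 0/1 ✗ · (0,3)+ 2/4 ✓ · (0,4)# 2/5 ✓ · (0,5)# 2/4 ✓
Row 1: (1,0)# 2/3 ✓ · (1,2)+ 2/4 ✓ · (1,3)+ 2/5 ✓ · (1,4)# 2/6 ✓ · (1,5)+ 2/6 ✓ · (1,6)+ 2/4 ✓
Row 2: (2,0)# 2/2 ✓ · (2,1)# 3/4 ✓ · (2,2)# 1/4 ✓ · (2,5)+ 3/7 ✓ · (2,6)# 1/5 ✗
Row 3: (3,3)+ 1/3 ✓ · (3,4)# 0/5 ✗ · (3,5)+ 2/5 ✓ · (3,6)# 1/4 ✓
Row 4: (4,0)# 1/2 ✓ · (4,3)+ 2/3 ✓ · (4,5)+ 3/5 ✓
Row 5: (5,0)# 2/3 ✓ · (5,1)+ 1/4 ✓ · (5,3)+ 3/4 ✓ · (5,5)+ 4/4 ✓ · (5,6)+ 3/3 ✓
Row 6: (6,1)# 1/3 ✓ · (6,2)+ 2/4 ✓ · (6,3)# 0/3 ✗ · (6,4)+ 3/4 ✓ · (6,5)+ 3/3 ✓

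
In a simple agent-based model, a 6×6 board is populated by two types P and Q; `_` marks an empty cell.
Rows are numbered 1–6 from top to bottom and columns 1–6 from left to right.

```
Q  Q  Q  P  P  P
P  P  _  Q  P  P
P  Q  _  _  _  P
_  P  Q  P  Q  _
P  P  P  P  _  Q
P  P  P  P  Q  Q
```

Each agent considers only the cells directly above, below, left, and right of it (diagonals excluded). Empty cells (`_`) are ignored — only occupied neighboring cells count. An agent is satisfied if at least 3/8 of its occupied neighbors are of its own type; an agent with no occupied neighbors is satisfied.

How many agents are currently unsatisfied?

8

Row 1: (1,1)Q 1/2 satisfied · (1,2)Q 2/3 satisfied · (1,3)Q 1/2 satisfied · (1,4)P 1/3 not · (1,5)P 3/3 satisfied · (1,6)P 2/2 satisfied
Row 2: (2,1)P 2/3 satisfied · (2,2)P 1/3 not · (2,4)Q 0/2 not · (2,5)P 2/3 satisfied · (2,6)P 3/3 satisfied
Row 3: (3,1)P 1/2 satisfied · (3,2)Q 0/3 not · (3,6)P 1/1 satisfied
Row 4: (4,2)P 1/3 not · (4,3)Q 0/3 not · (4,4)P 1/3 not · (4,5)Q 0/1 not
Row 5: (5,1)P 2/2 satisfied · (5,2)P 4/4 satisfied · (5,3)P 3/4 satisfied · (5,4)P 3/3 satisfied · (5,6)Q 1/1 satisfied
Row 6: (6,1)P 2/2 satisfied · (6,2)P 3/3 satisfied · (6,3)P 3/3 satisfied · (6,4)P 2/3 satisfied · (6,5)Q 1/2 satisfied · (6,6)Q 2/2 satisfied
Unsatisfied: (1,4), (2,2), (2,4), (3,2), (4,2), (4,3), (4,4), (4,5) — 8 in total.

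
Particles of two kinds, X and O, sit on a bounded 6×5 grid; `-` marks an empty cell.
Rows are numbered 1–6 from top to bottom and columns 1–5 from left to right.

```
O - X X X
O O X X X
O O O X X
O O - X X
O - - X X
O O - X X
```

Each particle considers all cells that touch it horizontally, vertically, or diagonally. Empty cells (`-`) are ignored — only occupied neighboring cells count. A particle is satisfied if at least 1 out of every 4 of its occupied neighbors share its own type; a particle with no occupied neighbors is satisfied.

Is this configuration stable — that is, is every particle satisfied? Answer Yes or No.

Row 1: (1,1)O 2/2 satisfied · (1,3)X 3/4 satisfied · (1,4)X 5/5 satisfied · (1,5)X 3/3 satisfied
Row 2: (2,1)O 4/4 satisfied · (2,2)O 5/7 satisfied · (2,3)X 4/7 satisfied · (2,4)X 7/8 satisfied · (2,5)X 5/5 satisfied
Row 3: (3,1)O 5/5 satisfied · (3,2)O 6/7 satisfied · (3,3)O 3/7 satisfied · (3,4)X 6/7 satisfied · (3,5)X 5/5 satisfied
Row 4: (4,1)O 4/4 satisfied · (4,2)O 5/5 satisfied · (4,4)X 5/6 satisfied · (4,5)X 5/5 satisfied
Row 5: (5,1)O 4/4 satisfied · (5,4)X 5/5 satisfied · (5,5)X 5/5 satisfied
Row 6: (6,1)O 2/2 satisfied · (6,2)O 2/2 satisfied · (6,4)X 3/3 satisfied · (6,5)X 3/3 satisfied
All meet the threshold, so the configuration is stable.

Yes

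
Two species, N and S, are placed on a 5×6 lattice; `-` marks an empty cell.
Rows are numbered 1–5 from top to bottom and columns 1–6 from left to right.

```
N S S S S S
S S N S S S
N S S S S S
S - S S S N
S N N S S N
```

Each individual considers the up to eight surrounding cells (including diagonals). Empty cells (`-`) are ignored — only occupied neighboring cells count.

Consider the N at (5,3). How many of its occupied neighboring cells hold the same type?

Occupied neighbors of (5,3): (4,3)=S, (4,4)=S, (5,2)=N, (5,4)=S.
Same type (N): 1 of 4.

1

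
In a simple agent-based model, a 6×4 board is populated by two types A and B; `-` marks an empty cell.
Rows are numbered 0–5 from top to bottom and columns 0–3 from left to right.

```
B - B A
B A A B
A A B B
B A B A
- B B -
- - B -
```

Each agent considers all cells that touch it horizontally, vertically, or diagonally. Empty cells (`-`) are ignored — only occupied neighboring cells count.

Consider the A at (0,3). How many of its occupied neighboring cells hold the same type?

1

Occupied neighbors of (0,3): (0,2)=B, (1,2)=A, (1,3)=B.
Same type (A): 1 of 3.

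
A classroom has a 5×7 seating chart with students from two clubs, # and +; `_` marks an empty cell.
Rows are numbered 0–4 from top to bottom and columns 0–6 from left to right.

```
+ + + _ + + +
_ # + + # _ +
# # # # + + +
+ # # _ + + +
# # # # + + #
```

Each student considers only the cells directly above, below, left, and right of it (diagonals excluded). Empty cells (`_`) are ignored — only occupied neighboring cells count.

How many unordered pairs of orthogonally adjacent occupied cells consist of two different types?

14

Scan each occupied cell's neighbors to the right and below so each pair is counted once.
From row 0: 2 unlike of 8 pairs (running 2/8).
From row 1: 5 unlike of 8 pairs (running 7/16).
From row 2: 2 unlike of 12 pairs (running 9/28).
From row 3: 3 unlike of 10 pairs (running 12/38).
From row 4: 2 unlike of 6 pairs (running 14/44).
Total adjacent occupied pairs: 44; unlike-type pairs: 14.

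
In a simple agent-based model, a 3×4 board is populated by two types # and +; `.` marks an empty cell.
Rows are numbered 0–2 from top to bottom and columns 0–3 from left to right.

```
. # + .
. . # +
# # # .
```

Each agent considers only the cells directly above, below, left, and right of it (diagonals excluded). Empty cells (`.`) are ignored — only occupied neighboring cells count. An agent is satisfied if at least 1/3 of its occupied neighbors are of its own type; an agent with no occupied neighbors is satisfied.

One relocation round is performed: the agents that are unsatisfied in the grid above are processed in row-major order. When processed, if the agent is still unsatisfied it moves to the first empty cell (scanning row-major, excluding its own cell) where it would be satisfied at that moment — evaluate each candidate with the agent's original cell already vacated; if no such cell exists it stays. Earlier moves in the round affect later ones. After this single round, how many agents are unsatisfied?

Initially unsatisfied (in order): (0,1), (0,2), (1,3).
  (0,1) → (0,0).
  (0,2) → (0,3).
  (1,3): now satisfied by earlier moves; stays.
Resulting grid:
# . . +
. . # +
# # # .
All satisfied now.

0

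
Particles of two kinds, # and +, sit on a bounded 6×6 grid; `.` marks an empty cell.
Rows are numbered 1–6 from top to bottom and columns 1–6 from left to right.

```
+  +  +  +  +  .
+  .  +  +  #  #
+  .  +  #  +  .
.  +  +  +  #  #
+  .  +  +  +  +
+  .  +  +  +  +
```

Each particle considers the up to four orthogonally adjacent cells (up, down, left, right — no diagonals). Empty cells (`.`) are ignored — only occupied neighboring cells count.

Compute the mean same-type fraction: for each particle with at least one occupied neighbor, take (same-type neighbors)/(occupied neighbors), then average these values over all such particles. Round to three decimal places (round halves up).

0.779

(1,1)+ 2/2
(1,2)+ 2/2
(1,3)+ 3/3
(1,4)+ 3/3
(1,5)+ 1/2
(2,1)+ 2/2
(2,3)+ 3/3
(2,4)+ 2/4
(2,5)# 1/4
(2,6)# 1/1
(3,1)+ 1/1
(3,3)+ 2/3
(3,4)# 0/4
(3,5)+ 0/3
(4,2)+ 1/1
(4,3)+ 4/4
(4,4)+ 2/4
(4,5)# 1/4
(4,6)# 1/2
(5,1)+ 1/1
(5,3)+ 3/3
(5,4)+ 4/4
(5,5)+ 3/4
(5,6)+ 2/3
(6,1)+ 1/1
(6,3)+ 2/2
(6,4)+ 3/3
(6,5)+ 3/3
(6,6)+ 2/2
Sum over 29 particles: 2/2 + 2/2 + 3/3 + 3/3 + 1/2 + 2/2 + 3/3 + 2/4 + 1/4 + 1/1 + 1/1 + 2/3 + 0/4 + 0/3 + 1/1 + 4/4 + 2/4 + 1/4 + 1/2 + 1/1 + 3/3 + 4/4 + 3/4 + 2/3 + 1/1 + 2/2 + 3/3 + 3/3 + 2/2 = 271/12; mean = 271/12 ÷ 29 = 271/348 = 0.778735… → 0.779.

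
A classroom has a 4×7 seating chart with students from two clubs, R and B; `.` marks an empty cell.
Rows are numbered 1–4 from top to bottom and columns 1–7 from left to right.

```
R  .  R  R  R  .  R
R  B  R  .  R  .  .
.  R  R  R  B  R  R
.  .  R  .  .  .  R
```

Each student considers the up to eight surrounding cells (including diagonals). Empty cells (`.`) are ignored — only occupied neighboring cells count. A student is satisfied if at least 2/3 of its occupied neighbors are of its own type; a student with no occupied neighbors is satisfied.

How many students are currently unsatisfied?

Row 1: (1,1)R 1/2 not · (1,3)R 2/3 satisfied · (1,4)R 4/4 satisfied · (1,5)R 2/2 satisfied · (1,7)R 0/0 satisfied
Row 2: (2,1)R 2/3 satisfied · (2,2)B 0/6 not · (2,3)R 5/6 satisfied · (2,5)R 4/5 satisfied
Row 3: (3,2)R 4/5 satisfied · (3,3)R 4/5 satisfied · (3,4)R 4/5 satisfied · (3,5)B 0/3 not · (3,6)R 3/4 satisfied · (3,7)R 2/2 satisfied
Row 4: (4,3)R 3/3 satisfied · (4,7)R 2/2 satisfied
Unsatisfied: (1,1), (2,2), (3,5) — 3 in total.

3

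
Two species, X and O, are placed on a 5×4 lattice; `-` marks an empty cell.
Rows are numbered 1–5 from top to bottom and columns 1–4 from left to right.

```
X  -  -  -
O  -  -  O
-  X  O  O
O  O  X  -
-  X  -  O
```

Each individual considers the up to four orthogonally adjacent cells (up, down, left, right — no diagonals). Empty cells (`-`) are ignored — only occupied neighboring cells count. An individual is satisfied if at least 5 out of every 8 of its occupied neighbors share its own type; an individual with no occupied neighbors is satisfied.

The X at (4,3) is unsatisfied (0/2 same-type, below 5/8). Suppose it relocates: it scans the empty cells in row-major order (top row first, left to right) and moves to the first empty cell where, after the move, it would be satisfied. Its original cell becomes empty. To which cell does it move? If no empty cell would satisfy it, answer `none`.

Vacating (4,3). Empty cells in order:
  (1,2): 1/1 same-type → satisfied — stop here.

(1,2)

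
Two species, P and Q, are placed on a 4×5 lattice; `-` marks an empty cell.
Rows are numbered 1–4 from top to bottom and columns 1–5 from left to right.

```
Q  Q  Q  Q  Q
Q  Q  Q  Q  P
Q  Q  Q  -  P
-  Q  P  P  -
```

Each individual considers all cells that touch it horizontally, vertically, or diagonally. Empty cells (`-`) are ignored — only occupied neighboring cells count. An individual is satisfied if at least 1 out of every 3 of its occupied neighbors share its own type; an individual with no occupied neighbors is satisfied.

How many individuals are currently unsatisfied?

(1,1)Q 3/3 ✓
(1,2)Q 5/5 ✓
(1,3)Q 5/5 ✓
(1,4)Q 4/5 ✓
(1,5)Q 2/3 ✓
(2,1)Q 5/5 ✓
(2,2)Q 8/8 ✓
(2,3)Q 7/7 ✓
(2,4)Q 5/7 ✓
(2,5)P 1/4 ✗
(3,1)Q 4/4 ✓
(3,2)Q 6/7 ✓
(3,3)Q 5/7 ✓
(3,5)P 2/3 ✓
(4,2)Q 3/4 ✓
(4,3)P 1/4 ✗
(4,4)P 2/3 ✓
Unsatisfied: (2,5), (4,3) — 2 in total.

2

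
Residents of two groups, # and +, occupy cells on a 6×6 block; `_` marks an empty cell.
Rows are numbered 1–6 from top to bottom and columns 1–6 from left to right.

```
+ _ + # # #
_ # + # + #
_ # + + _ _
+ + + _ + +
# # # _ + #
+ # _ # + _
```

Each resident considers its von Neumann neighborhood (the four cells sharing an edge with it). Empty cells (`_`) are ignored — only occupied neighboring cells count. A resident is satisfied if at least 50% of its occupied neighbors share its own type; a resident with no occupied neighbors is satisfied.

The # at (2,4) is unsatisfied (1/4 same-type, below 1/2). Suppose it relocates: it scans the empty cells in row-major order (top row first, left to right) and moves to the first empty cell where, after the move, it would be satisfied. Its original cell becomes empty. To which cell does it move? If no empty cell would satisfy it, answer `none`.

(2,1)

Vacating (2,4). Empty cells in order:
  (1,2): 1/3 same-type → still unsatisfied.
  (2,1): 1/2 same-type → satisfied — stop here.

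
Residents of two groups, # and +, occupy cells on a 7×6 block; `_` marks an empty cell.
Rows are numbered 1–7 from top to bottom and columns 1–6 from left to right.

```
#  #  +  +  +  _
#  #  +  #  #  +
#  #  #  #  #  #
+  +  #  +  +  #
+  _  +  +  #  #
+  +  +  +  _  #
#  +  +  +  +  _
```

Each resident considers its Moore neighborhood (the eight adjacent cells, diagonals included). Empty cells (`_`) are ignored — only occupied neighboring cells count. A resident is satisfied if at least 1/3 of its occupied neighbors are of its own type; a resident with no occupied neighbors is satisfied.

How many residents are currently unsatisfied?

(1,1)# 3/3 satisfied
(1,2)# 3/5 satisfied
(1,3)+ 2/5 satisfied
(1,4)+ 3/5 satisfied
(1,5)+ 2/4 satisfied
(2,1)# 5/5 satisfied
(2,2)# 6/8 satisfied
(2,3)+ 2/8 not
(2,4)# 4/8 satisfied
(2,5)# 4/7 satisfied
(2,6)+ 1/4 not
(3,1)# 3/5 satisfied
(3,2)# 5/8 satisfied
(3,3)# 5/8 satisfied
(3,4)# 5/8 satisfied
(3,5)# 5/8 satisfied
(3,6)# 3/5 satisfied
(4,1)+ 2/4 satisfied
(4,2)+ 3/7 satisfied
(4,3)# 3/7 satisfied
(4,4)+ 3/8 satisfied
(4,5)+ 2/8 not
(4,6)# 4/5 satisfied
(5,1)+ 4/4 satisfied
(5,3)+ 6/7 satisfied
(5,4)+ 5/7 satisfied
(5,5)# 3/7 satisfied
(5,6)# 3/4 satisfied
(6,1)+ 3/4 satisfied
(6,2)+ 6/7 satisfied
(6,3)+ 7/7 satisfied
(6,4)+ 6/7 satisfied
(6,6)# 2/3 satisfied
(7,1)# 0/3 not
(7,2)+ 4/5 satisfied
(7,3)+ 5/5 satisfied
(7,4)+ 4/4 satisfied
(7,5)+ 2/3 satisfied
Unsatisfied: (2,3), (2,6), (4,5), (7,1) — 4 in total.

4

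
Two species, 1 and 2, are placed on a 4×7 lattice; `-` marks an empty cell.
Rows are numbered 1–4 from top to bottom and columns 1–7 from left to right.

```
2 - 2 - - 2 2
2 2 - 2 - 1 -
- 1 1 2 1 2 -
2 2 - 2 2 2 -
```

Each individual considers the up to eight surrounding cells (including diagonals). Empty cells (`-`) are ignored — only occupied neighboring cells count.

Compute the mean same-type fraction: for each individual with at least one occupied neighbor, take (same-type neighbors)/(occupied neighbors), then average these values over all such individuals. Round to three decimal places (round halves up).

0.524

Row 1: (1,1)2 2/2 · (1,3)2 2/2 · (1,6)2 1/2 · (1,7)2 1/2
Row 2: (2,1)2 2/3 · (2,2)2 3/5 · (2,4)2 2/4 · (2,6)1 1/4
Row 3: (3,2)1 1/5 · (3,3)1 1/6 · (3,4)2 3/5 · (3,5)1 1/7 · (3,6)2 2/4
Row 4: (4,1)2 1/2 · (4,2)2 1/3 · (4,4)2 2/4 · (4,5)2 4/5 · (4,6)2 2/3
Sum over 18 individuals: 2/2 + 2/2 + 1/2 + 1/2 + 2/3 + 3/5 + 2/4 + 1/4 + 1/5 + 1/6 + 3/5 + 1/7 + 2/4 + 1/2 + 1/3 + 2/4 + 4/5 + 2/3 = 3959/420; mean = 3959/420 ÷ 18 = 3959/7560 = 0.523677… → 0.524.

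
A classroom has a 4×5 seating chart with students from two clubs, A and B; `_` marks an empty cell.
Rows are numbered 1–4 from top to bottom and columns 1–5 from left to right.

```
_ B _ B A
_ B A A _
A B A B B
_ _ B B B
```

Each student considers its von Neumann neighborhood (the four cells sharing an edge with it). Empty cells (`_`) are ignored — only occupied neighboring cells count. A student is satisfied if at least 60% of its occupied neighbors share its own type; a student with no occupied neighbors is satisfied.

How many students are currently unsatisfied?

(1,2)B 1/1 satisfied
(1,4)B 0/2 not
(1,5)A 0/1 not
(2,2)B 2/3 satisfied
(2,3)A 2/3 satisfied
(2,4)A 1/3 not
(3,1)A 0/1 not
(3,2)B 1/3 not
(3,3)A 1/4 not
(3,4)B 2/4 not
(3,5)B 2/2 satisfied
(4,3)B 1/2 not
(4,4)B 3/3 satisfied
(4,5)B 2/2 satisfied
Unsatisfied: (1,4), (1,5), (2,4), (3,1), (3,2), (3,3), (3,4), (4,3) — 8 in total.

8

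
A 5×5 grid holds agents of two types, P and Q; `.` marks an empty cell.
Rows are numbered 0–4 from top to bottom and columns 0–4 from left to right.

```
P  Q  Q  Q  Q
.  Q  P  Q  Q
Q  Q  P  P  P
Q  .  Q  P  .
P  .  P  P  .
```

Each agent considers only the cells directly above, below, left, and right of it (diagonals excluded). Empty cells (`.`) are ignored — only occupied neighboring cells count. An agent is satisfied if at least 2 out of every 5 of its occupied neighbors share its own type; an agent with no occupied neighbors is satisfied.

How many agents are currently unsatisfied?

4

(0,0)P 0/1 ✗
(0,1)Q 2/3 ✓
(0,2)Q 2/3 ✓
(0,3)Q 3/3 ✓
(0,4)Q 2/2 ✓
(1,1)Q 2/3 ✓
(1,2)P 1/4 ✗
(1,3)Q 2/4 ✓
(1,4)Q 2/3 ✓
(2,0)Q 2/2 ✓
(2,1)Q 2/3 ✓
(2,2)P 2/4 ✓
(2,3)P 3/4 ✓
(2,4)P 1/2 ✓
(3,0)Q 1/2 ✓
(3,2)Q 0/3 ✗
(3,3)P 2/3 ✓
(4,0)P 0/1 ✗
(4,2)P 1/2 ✓
(4,3)P 2/2 ✓
Unsatisfied: (0,0), (1,2), (3,2), (4,0) — 4 in total.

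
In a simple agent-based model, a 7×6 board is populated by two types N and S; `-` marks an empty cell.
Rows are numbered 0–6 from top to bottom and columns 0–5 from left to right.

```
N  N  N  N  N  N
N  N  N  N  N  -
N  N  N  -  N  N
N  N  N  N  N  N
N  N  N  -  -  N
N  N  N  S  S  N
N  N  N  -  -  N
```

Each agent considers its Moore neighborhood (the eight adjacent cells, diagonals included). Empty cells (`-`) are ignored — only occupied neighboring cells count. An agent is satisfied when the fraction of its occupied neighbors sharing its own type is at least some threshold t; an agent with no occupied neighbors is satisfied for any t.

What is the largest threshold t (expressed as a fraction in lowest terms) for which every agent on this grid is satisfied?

1/4

Row 0: (0,0)N 3/3 · (0,1)N 5/5 · (0,2)N 5/5 · (0,3)N 5/5 · (0,4)N 4/4 · (0,5)N 2/2
Row 1: (1,0)N 5/5 · (1,1)N 8/8 · (1,2)N 7/7 · (1,3)N 7/7 · (1,4)N 6/6
Row 2: (2,0)N 5/5 · (2,1)N 8/8 · (2,2)N 7/7 · (2,4)N 6/6 · (2,5)N 4/4
Row 3: (3,0)N 5/5 · (3,1)N 8/8 · (3,2)N 6/6 · (3,3)N 5/5 · (3,4)N 5/5 · (3,5)N 4/4
Row 4: (4,0)N 5/5 · (4,1)N 8/8 · (4,2)N 6/7 · (4,5)N 3/4
Row 5: (5,0)N 5/5 · (5,1)N 8/8 · (5,2)N 5/6 · (5,3)S 1/4 · (5,4)S 1/4 · (5,5)N 2/3
Row 6: (6,0)N 3/3 · (6,1)N 5/5 · (6,2)N 3/4 · (6,5)N 1/2
The smallest same-type fraction is 1/4 at (5,3), which reduces to 1/4. Any threshold above that leaves this agent unsatisfied.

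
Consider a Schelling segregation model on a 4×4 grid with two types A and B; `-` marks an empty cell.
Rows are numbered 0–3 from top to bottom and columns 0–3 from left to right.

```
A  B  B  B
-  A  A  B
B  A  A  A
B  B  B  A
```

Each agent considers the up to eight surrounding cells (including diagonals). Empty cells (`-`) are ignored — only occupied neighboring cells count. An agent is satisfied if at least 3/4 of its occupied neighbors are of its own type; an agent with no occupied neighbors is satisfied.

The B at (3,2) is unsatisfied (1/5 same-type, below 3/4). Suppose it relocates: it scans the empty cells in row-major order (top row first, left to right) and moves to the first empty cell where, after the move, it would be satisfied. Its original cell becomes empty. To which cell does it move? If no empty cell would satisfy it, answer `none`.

Vacating (3,2). Empty cells in order:
  (1,0): 2/5 same-type → still unsatisfied.

none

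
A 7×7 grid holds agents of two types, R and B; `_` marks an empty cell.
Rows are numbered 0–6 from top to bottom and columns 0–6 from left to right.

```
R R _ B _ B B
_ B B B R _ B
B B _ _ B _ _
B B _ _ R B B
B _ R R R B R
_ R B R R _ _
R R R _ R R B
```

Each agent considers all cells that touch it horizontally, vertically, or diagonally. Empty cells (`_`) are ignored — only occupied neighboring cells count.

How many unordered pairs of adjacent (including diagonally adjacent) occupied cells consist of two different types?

Scan each occupied cell's neighbors to the right and below (and the two forward diagonals) so each pair is counted once.
Row 0: R(0,0)–R(0,1)= R(0,0)–B(1,1)≠ R(0,1)–B(1,1)≠ R(0,1)–B(1,2)≠ B(0,3)–B(1,3)= B(0,3)–R(1,4)≠ B(0,3)–B(1,2)= B(0,5)–B(0,6)= B(0,5)–B(1,6)= B(0,5)–R(1,4)≠ B(0,6)–B(1,6)=  → 5/11 unlike.
Row 1: B(1,1)–B(1,2)= B(1,1)–B(2,1)= B(1,1)–B(2,0)= B(1,2)–B(1,3)= B(1,2)–B(2,1)= B(1,3)–R(1,4)≠ B(1,3)–B(2,4)= R(1,4)–B(2,4)≠  → 2/8 unlike.
Row 2: B(2,0)–B(2,1)= B(2,0)–B(3,0)= B(2,0)–B(3,1)= B(2,1)–B(3,1)= B(2,1)–B(3,0)= B(2,4)–R(3,4)≠ B(2,4)–B(3,5)=  → 1/7 unlike.
Row 3: B(3,0)–B(3,1)= B(3,0)–B(4,0)= B(3,1)–R(4,2)≠ B(3,1)–B(4,0)= R(3,4)–B(3,5)≠ R(3,4)–R(4,4)= R(3,4)–B(4,5)≠ R(3,4)–R(4,3)= B(3,5)–B(3,6)= B(3,5)–B(4,5)= B(3,5)–R(4,6)≠ B(3,5)–R(4,4)≠ B(3,6)–R(4,6)≠ B(3,6)–B(4,5)=  → 6/14 unlike.
Row 4: B(4,0)–R(5,1)≠ R(4,2)–R(4,3)= R(4,2)–B(5,2)≠ R(4,2)–R(5,3)= R(4,2)–R(5,1)= R(4,3)–R(4,4)= R(4,3)–R(5,3)= R(4,3)–R(5,4)= R(4,3)–B(5,2)≠ R(4,4)–B(4,5)≠ R(4,4)–R(5,4)= R(4,4)–R(5,3)= B(4,5)–R(4,6)≠ B(4,5)–R(5,4)≠  → 6/14 unlike.
Row 5: R(5,1)–B(5,2)≠ R(5,1)–R(6,1)= R(5,1)–R(6,2)= R(5,1)–R(6,0)= B(5,2)–R(5,3)≠ B(5,2)–R(6,2)≠ B(5,2)–R(6,1)≠ R(5,3)–R(5,4)= R(5,3)–R(6,4)= R(5,3)–R(6,2)= R(5,4)–R(6,4)= R(5,4)–R(6,5)=  → 4/12 unlike.
Row 6: R(6,0)–R(6,1)= R(6,1)–R(6,2)= R(6,4)–R(6,5)= R(6,5)–B(6,6)≠  → 1/4 unlike.
Total adjacent occupied pairs: 70; unlike-type pairs: 25.

25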